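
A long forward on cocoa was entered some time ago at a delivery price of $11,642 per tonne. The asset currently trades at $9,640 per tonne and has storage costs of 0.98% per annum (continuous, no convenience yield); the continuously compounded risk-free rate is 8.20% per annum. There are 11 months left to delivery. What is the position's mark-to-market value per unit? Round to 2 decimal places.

-$1072.00 per tonne

Current fair forward for the remaining 11 months: F = S·e^((r + u)·T), (r + u) = 0.0820 + 0.0098 = 0.0918
F = 9640 · e^(0.0918 × 11/12) = 9640 × 1.08779205 = 10486.3154
Value of long forward = (F − K)·e^(−rT) = (10486.3154 − 11642) · e^(−0.0820·11/12)
= -1155.6846 × 0.92758888 = -1072.00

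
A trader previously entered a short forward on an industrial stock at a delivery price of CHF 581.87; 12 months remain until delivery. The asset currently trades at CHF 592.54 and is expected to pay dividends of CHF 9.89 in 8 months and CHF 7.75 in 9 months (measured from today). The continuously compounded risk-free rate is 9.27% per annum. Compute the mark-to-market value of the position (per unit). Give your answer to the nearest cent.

-CHF 45.66

PV(remaining dividends) I = 9.89·e^(−0.0927·8/12) + 7.75·e^(−0.0927·9/12) = 16.5268
Current forward F = (S − I)·e^(rT) = (592.54 − 16.5268)·e^(0.0927·12/12) = 576.0132 × 1.097133 = 631.9631
Value (long) = (F − K)·e^(−rT) = (631.9631 − 581.87) × 0.911467 = 45.6582
Short position value = −(long value) = -CHF 45.66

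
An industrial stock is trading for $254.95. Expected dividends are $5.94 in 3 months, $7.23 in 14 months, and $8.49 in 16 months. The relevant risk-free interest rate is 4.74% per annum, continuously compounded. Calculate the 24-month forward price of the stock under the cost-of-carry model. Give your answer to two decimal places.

PV(dividends) I = 5.94·e^(−0.0474·3/12) + 7.23·e^(−0.0474·14/12) + 8.49·e^(−0.0474·16/12)
I = 5.8700 + 6.8410 + 7.9700 = 20.6810
F = (S − I)·e^(rT) = (254.95 − 20.6810) · e^(0.0474·24/12)
= 234.2690 · e^0.094800 = 234.2690 × 1.099439 = $257.56

$257.56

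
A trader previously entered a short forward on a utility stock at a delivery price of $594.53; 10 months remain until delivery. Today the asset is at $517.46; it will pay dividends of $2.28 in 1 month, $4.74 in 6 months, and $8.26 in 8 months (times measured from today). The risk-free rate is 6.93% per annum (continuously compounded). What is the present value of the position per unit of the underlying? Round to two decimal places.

$58.44

PV(remaining dividends) I = 2.28·e^(−0.0693·1/12) + 4.74·e^(−0.0693·6/12) + 8.26·e^(−0.0693·8/12) = 14.7325
Current forward F = (S − I)·e^(rT) = (517.46 − 14.7325)·e^(0.0693·10/12) = 502.7275 × 1.059450 = 532.6146
Value (long) = (F − K)·e^(−rT) = (532.6146 − 594.53) × 0.943886 = -58.4411
Short position value = −(long value) = $58.44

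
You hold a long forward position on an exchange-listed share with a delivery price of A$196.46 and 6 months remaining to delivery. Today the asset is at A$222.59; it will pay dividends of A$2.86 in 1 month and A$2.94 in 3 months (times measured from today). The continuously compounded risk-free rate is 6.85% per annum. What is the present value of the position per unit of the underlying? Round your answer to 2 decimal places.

PV(remaining dividends) I = 2.86·e^(−0.0685·1/12) + 2.94·e^(−0.0685·3/12) = 5.7338
Current forward F = (S − I)·e^(rT) = (222.59 − 5.7338)·e^(0.0685·6/12) = 216.8562 × 1.034843 = 224.4121
Value (long) = (F − K)·e^(−rT) = (224.4121 − 196.46) × 0.966330 = 27.0110
Value = A$27.01

A$27.01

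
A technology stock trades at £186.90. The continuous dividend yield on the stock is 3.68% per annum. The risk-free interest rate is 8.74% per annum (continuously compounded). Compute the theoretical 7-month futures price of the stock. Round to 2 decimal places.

£192.50

F = S·e^((r − q)T) = 186.90 · e^((0.0874 − 0.0368) × 7/12)
= 186.90 · e^0.029517 = 186.90 × 1.029957
F = £192.50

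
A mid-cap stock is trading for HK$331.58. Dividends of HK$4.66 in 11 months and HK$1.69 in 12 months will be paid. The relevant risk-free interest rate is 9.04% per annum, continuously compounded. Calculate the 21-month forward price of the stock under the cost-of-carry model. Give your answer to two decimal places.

HK$381.58

PV(dividends) I = 4.66·e^(−0.0904·11/12) + 1.69·e^(−0.0904·12/12)
I = 4.2894 + 1.5439 = 5.8333
F = (S − I)·e^(rT) = (331.58 − 5.8333) · e^(0.0904·21/12)
= 325.7467 · e^0.158200 = 325.7467 × 1.171400 = HK$381.58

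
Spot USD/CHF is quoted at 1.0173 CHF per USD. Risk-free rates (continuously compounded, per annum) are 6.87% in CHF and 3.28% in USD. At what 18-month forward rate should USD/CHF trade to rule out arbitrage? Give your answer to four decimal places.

F = S·e^((r_CHF − r_USD)T) = 1.0173 · e^((0.0687 − 0.0328) × 18/12)
= 1.0173 · e^0.053850 = 1.0173 × 1.055326
F = 1.0736 CHF per USD

1.0736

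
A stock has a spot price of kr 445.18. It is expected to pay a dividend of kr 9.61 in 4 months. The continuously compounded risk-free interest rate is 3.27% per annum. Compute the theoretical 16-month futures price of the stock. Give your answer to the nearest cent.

PV(dividends) I = 9.61·e^(−0.0327·4/12)
I = 9.5058
F = (S − I)·e^(rT) = (445.18 − 9.5058) · e^(0.0327·16/12)
= 435.6742 · e^0.043600 = 435.6742 × 1.044564 = kr 455.09

kr 455.09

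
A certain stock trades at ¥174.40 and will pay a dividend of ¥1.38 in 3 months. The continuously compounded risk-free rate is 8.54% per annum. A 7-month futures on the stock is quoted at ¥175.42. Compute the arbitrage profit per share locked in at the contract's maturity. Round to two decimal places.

¥6.47 per share

PV(dividends) I = 1.38·e^(−0.0854·3/12) = 1.3508
Fair futures F* = (S − I)·e^(rT) = (174.40 − 1.3508)·e^0.049817 = 173.0492 × 1.051079 = 181.8884
Market ¥175.42 < fair 181.8884: forward underpriced → reverse cash-and-carry (short the stock, invest proceeds at r, pay the dividends, go long the forward).
Profit at T = |F_mkt − F*| = |175.42 − 181.8884| = ¥6.47 per share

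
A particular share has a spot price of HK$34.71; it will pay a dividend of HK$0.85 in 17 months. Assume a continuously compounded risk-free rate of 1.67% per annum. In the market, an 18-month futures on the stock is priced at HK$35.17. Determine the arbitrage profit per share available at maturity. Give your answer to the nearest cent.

PV(dividends) I = 0.85·e^(−0.0167·17/12) = 0.8301
Fair futures F* = (S − I)·e^(rT) = (34.71 − 0.8301)·e^0.025050 = 33.8799 × 1.025366 = 34.7393
Market HK$35.17 > fair 34.7393: forward overpriced → cash-and-carry (borrow at r, buy the stock and collect the dividends, short the forward).
Profit at T = |F_mkt − F*| = |35.17 − 34.7393| = HK$0.43 per share

HK$0.43 per share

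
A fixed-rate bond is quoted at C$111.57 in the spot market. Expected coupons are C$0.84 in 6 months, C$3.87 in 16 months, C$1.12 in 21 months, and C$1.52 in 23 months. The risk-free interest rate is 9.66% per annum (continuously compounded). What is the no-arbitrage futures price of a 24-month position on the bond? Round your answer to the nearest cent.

PV(coupons) I = 0.84·e^(−0.0966·6/12) + 3.87·e^(−0.0966·16/12) + 1.12·e^(−0.0966·21/12) + 1.52·e^(−0.0966·23/12)
I = 0.8004 + 3.4023 + 0.9458 + 1.2631 = 6.4116
F = (S − I)·e^(rT) = (111.57 − 6.4116) · e^(0.0966·24/12)
= 105.1584 · e^0.193200 = 105.1584 × 1.213125 = C$127.57

C$127.57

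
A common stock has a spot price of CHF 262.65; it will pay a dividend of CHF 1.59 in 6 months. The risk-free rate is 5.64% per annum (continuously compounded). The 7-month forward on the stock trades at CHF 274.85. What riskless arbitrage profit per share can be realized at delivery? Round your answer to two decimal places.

CHF 5.01 per share

PV(dividends) I = 1.59·e^(−0.0564·6/12) = 1.5458
Fair forward F* = (S − I)·e^(rT) = (262.65 − 1.5458)·e^0.032900 = 261.1042 × 1.033447 = 269.8374
Market CHF 274.85 > fair 269.8374: forward overpriced → cash-and-carry (borrow at r, buy the stock and collect the dividends, short the forward).
Profit at T = |F_mkt − F*| = |274.85 − 269.8374| = CHF 5.01 per share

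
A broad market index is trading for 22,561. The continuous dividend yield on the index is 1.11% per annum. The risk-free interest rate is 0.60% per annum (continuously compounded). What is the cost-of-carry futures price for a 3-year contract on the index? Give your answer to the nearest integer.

F = S·e^((r − q)T) = 22561 · e^((0.0060 − 0.0111) × 3)
= 22561 · e^-0.015300 = 22561 × 0.984816
F = 22,218

22,218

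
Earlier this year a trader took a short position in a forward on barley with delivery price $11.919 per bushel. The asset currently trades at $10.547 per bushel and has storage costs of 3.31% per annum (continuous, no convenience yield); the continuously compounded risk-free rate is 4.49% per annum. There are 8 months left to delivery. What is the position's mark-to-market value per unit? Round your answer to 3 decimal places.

$0.785 per bushel

Current fair forward for the remaining 8 months: F = S·e^((r + u)·T), (r + u) = 0.0449 + 0.0331 = 0.0780
F = 10.547 · e^(0.0780 × 8/12) = 10.547 × 1.053376 = 11.1100
Value of long forward = (F − K)·e^(−rT) = (11.1100 − 11.919) · e^(−0.0449·8/12)
= -0.8090 × 0.970510 = -0.785
Short position value = −(long value) = $0.785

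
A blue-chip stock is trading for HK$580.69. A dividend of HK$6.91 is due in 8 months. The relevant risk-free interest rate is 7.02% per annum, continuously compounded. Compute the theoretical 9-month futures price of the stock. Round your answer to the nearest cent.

HK$605.13

PV(dividends) I = 6.91·e^(−0.0702·8/12)
I = 6.5941
F = (S − I)·e^(rT) = (580.69 − 6.5941) · e^(0.0702·9/12)
= 574.0959 · e^0.052650 = 574.0959 × 1.054061 = HK$605.13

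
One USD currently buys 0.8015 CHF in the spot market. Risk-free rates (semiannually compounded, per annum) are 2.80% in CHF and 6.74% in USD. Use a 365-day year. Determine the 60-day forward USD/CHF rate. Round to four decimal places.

0.7964

By covered interest parity, F = S · (1+r_CHF/2)^(2T) / (1+r_USD/2)^(2T)
= 0.8015 × 1.004581 / 1.010956 = 0.8015 × 0.993694
F = 0.7964 CHF per USD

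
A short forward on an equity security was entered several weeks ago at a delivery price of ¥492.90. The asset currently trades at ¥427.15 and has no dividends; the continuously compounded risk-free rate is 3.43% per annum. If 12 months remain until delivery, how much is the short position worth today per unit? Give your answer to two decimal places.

Current fair forward for the remaining 12 months: F = S·e^(r·T), r = 0.0343
F = 427.15 · e^(0.0343 × 12/12) = 427.15 × 1.034895 = 442.0554
Value of long forward = (F − K)·e^(−rT) = (442.0554 − 492.90) · e^(−0.0343·12/12)
= -50.8446 × 0.966282 = -49.13
Short position value = −(long value) = ¥49.13

¥49.13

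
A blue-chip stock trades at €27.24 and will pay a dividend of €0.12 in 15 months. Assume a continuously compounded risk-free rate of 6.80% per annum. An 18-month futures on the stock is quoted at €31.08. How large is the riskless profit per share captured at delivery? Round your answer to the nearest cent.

PV(dividends) I = 0.12·e^(−0.0680·15/12) = 0.1102
Fair futures F* = (S − I)·e^(rT) = (27.24 − 0.1102)·e^0.102000 = 27.1298 × 1.107383 = 30.0431
Market €31.08 > fair 30.0431: forward overpriced → cash-and-carry (borrow at r, buy the stock and collect the dividends, short the forward).
Profit at T = |F_mkt − F*| = |31.08 − 30.0431| = €1.04 per share

€1.04 per share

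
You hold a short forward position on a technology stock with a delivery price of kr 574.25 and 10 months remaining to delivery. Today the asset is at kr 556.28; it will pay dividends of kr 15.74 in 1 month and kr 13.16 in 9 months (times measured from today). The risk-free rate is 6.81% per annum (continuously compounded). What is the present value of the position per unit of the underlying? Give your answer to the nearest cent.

PV(remaining dividends) I = 15.74·e^(−0.0681·1/12) + 13.16·e^(−0.0681·9/12) = 28.1557
Current forward F = (S − I)·e^(rT) = (556.28 − 28.1557)·e^(0.0681·10/12) = 528.1243 × 1.058391 = 558.9620
Value (long) = (F − K)·e^(−rT) = (558.9620 − 574.25) × 0.944830 = -14.4446
Short position value = −(long value) = kr 14.44

kr 14.44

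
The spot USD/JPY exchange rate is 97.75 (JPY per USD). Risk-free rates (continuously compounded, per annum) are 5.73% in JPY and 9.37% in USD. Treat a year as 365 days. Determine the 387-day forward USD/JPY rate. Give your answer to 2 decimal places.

F = S·e^((r_JPY − r_USD)T) = 97.75 · e^((0.0573 − 0.0937) × 387/365)
= 97.75 · e^-0.038594 = 97.75 × 0.962141
F = 94.05 JPY per USD

94.05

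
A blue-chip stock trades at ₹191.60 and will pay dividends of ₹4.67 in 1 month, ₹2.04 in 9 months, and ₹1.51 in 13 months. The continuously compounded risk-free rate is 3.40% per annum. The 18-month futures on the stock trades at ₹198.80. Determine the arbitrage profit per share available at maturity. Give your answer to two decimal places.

PV(dividends) I = 4.67·e^(−0.0340·1/12) + 2.04·e^(−0.0340·9/12) + 1.51·e^(−0.0340·13/12) = 8.1008
Fair futures F* = (S − I)·e^(rT) = (191.60 − 8.1008)·e^0.051000 = 183.4992 × 1.052323 = 193.1004
Market ₹198.80 > fair 193.1004: forward overpriced → cash-and-carry (borrow at r, buy the stock and collect the dividends, short the forward).
Profit at T = |F_mkt − F*| = |198.80 − 193.1004| = ₹5.70 per share

₹5.70 per share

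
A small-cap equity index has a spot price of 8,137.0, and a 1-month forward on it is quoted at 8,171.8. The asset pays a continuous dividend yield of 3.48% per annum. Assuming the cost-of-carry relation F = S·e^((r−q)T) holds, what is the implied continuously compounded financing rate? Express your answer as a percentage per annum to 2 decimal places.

8.60%

From F = S·e^((r−q)T): (r − q) = ln(F/S)/T
ln(8171.8/8137.0) = ln(1.004277) = 0.004268
(r − q) = 0.004268 / (1/12) = 0.051216
r = ln(F/S)/T + q = 0.051216 + 0.0348 = 0.086016
r = 8.60%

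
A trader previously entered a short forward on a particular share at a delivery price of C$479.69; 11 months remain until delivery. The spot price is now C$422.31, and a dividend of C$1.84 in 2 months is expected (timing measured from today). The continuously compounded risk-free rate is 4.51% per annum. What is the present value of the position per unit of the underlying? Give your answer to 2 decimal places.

PV(remaining dividends) I = 1.84·e^(−0.0451·2/12) = 1.8262
Current forward F = (S − I)·e^(rT) = (422.31 − 1.8262)·e^(0.0451·11/12) = 420.4838 × 1.042208 = 438.2316
Value (long) = (F − K)·e^(−rT) = (438.2316 − 479.69) × 0.959501 = -39.7794
Short position value = −(long value) = C$39.78

C$39.78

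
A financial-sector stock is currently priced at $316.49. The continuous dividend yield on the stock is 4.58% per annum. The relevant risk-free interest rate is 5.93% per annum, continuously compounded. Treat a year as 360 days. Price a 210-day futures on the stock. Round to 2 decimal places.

F = S·e^((r − q)T) = 316.49 · e^((0.0593 − 0.0458) × 210/360)
= 316.49 · e^0.007875 = 316.49 × 1.007906
F = $318.99

$318.99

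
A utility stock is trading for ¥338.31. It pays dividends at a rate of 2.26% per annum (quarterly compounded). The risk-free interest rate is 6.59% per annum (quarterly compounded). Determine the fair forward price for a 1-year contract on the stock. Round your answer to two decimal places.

¥353.11

F = S · (1+r/4)^(4T) / (1+q/4)^(4T)
= 338.31 × 1.067547 / 1.022792 = 338.31 × 1.043758
F = ¥353.11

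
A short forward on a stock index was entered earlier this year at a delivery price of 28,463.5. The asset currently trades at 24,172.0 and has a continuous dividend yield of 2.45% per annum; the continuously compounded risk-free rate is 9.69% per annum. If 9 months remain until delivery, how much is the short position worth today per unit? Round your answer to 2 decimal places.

Current fair forward for the remaining 9 months: F = S·e^((r − q)·T), (r − q) = 0.0969 − 0.0245 = 0.0724
F = 24172.0 · e^(0.0724 × 9/12) = 24172.0 × 1.05580130 = 25520.8290
Value of long forward = (F − K)·e^(−rT) = (25520.8290 − 28463.5) · e^(−0.0969·9/12)
= -2942.6710 × 0.92990300 = -2736.40
Short position value = −(long value) = 2736.40

2736.40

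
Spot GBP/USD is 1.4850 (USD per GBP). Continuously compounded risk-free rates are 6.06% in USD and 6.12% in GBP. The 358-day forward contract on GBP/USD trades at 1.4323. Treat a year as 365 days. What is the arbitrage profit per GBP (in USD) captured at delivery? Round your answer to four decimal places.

0.0518 per GBP (in USD)

Fair forward: F* = S·e^(carry·T), with carry = (r_USD − r_GBP) = 0.0606 − 0.0612 = -0.0006
F* = 1.4850 · e^(-0.0006 × 358/365) = 1.4850 · e^-0.000588 = 1.4850 × 0.999412 = 1.4841
Market 1.4323 < fair 1.4841: forward underpriced → reverse cash-and-carry (short spot, go long the forward).
At maturity, profit = |F_mkt − F*| = |1.4323 − 1.4841| = 0.0518 per GBP (in USD)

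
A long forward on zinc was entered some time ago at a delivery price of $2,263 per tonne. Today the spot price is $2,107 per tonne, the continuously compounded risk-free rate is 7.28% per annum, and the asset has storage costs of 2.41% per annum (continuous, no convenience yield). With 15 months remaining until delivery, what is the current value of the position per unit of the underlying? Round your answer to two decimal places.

$105.28 per tonne

Current fair forward for the remaining 15 months: F = S·e^((r + u)·T), (r + u) = 0.0728 + 0.0241 = 0.0969
F = 2107 · e^(0.0969 × 15/12) = 2107 × 1.12876600 = 2378.3100
Value of long forward = (F − K)·e^(−rT) = (2378.3100 − 2263) · e^(−0.0728·15/12)
= 115.3100 × 0.91301771 = 105.28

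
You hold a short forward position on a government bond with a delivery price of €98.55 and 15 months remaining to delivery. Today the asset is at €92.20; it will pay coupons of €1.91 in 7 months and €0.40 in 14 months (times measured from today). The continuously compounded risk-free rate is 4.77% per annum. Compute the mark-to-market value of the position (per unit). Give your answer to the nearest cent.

PV(remaining coupons) I = 1.91·e^(−0.0477·7/12) + 0.40·e^(−0.0477·14/12) = 2.2359
Current forward F = (S − I)·e^(rT) = (92.20 − 2.2359)·e^(0.0477·15/12) = 89.9641 × 1.061438 = 95.4913
Value (long) = (F − K)·e^(−rT) = (95.4913 − 98.55) × 0.942118 = -2.8817
Short position value = −(long value) = €2.88

€2.88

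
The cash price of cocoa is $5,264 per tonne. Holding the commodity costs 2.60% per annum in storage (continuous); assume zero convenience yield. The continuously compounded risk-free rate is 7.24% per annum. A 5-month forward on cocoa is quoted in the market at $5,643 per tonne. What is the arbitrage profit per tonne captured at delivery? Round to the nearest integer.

Fair forward: F* = S·e^(carry·T), with carry = (r + u) = 0.0724 + 0.0260 = 0.0984
F* = 5264 · e^(0.0984 × 5/12) = 5264 · e^0.041000 = 5264 × 1.041852 = $5484.3089
Market $5643 > fair $5484.3089: forward overpriced → cash-and-carry (buy spot, short the forward).
At maturity, profit = |F_mkt − F*| = |5643 − 5484.3089| = $159 per tonne

$159 per tonne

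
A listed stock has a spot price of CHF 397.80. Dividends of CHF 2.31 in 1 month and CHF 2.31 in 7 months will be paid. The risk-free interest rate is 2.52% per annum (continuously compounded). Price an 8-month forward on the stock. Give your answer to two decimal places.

PV(dividends) I = 2.31·e^(−0.0252·1/12) + 2.31·e^(−0.0252·7/12)
I = 2.3052 + 2.2763 = 4.5815
F = (S − I)·e^(rT) = (397.80 − 4.5815) · e^(0.0252·8/12)
= 393.2185 · e^0.016800 = 393.2185 × 1.016942 = CHF 399.88

CHF 399.88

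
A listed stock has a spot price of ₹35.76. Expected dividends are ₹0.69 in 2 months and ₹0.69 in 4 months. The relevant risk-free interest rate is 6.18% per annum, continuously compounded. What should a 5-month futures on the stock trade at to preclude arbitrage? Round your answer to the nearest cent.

₹35.30

PV(dividends) I = 0.69·e^(−0.0618·2/12) + 0.69·e^(−0.0618·4/12)
I = 0.6829 + 0.6759 = 1.3588
F = (S − I)·e^(rT) = (35.76 − 1.3588) · e^(0.0618·5/12)
= 34.4012 · e^0.025750 = 34.4012 × 1.026084 = ₹35.30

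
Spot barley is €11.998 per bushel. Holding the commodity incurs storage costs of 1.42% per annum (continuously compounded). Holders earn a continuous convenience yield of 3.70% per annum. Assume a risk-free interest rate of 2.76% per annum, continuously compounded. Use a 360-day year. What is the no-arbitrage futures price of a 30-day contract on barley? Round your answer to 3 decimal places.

€12.003 per bushel

Net carry = r + u − y = 0.0276 + 0.0142 − 0.0370 = 0.0048
F = S·e^((r+u−y)T) = 11.998 · e^(0.0048 × 30/360) = 11.998 · e^0.000400
= 11.998 × 1.000400 = €12.003 per bushel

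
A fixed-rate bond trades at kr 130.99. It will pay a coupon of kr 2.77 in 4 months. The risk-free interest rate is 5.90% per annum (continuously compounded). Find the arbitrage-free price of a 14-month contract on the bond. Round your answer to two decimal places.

kr 137.41

PV(coupons) I = 2.77·e^(−0.0590·4/12)
I = 2.7161
F = (S − I)·e^(rT) = (130.99 − 2.7161) · e^(0.0590·14/12)
= 128.2739 · e^0.068833 = 128.2739 × 1.071257 = kr 137.41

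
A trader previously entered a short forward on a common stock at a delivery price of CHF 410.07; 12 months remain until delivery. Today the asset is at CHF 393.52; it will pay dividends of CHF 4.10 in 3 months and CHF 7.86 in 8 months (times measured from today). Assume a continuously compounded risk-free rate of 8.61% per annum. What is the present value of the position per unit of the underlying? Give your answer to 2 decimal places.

PV(remaining dividends) I = 4.10·e^(−0.0861·3/12) + 7.86·e^(−0.0861·8/12) = 11.4342
Current forward F = (S − I)·e^(rT) = (393.52 − 11.4342)·e^(0.0861·12/12) = 382.0858 × 1.089915 = 416.4410
Value (long) = (F − K)·e^(−rT) = (416.4410 − 410.07) × 0.917502 = 5.8454
Short position value = −(long value) = -CHF 5.85

-CHF 5.85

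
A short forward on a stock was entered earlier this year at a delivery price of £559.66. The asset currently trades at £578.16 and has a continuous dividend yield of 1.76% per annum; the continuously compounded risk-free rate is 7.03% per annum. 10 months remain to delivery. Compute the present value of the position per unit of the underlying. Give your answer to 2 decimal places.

Current fair forward for the remaining 10 months: F = S·e^((r − q)·T), (r − q) = 0.0703 − 0.0176 = 0.0527
F = 578.16 · e^(0.0527 × 10/12) = 578.16 × 1.044895 = 604.1165
Value of long forward = (F − K)·e^(−rT) = (604.1165 − 559.66) · e^(−0.0703·10/12)
= 44.4565 × 0.943100 = 41.93
Short position value = −(long value) = -£41.93

-£41.93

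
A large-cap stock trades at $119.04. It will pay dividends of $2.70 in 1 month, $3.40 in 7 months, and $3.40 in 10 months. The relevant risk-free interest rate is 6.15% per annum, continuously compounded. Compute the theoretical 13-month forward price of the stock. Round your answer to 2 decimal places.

PV(dividends) I = 2.70·e^(−0.0615·1/12) + 3.40·e^(−0.0615·7/12) + 3.40·e^(−0.0615·10/12)
I = 2.6862 + 3.2802 + 3.2301 = 9.1965
F = (S − I)·e^(rT) = (119.04 − 9.1965) · e^(0.0615·13/12)
= 109.8435 · e^0.066625 = 109.8435 × 1.068895 = $117.41

$117.41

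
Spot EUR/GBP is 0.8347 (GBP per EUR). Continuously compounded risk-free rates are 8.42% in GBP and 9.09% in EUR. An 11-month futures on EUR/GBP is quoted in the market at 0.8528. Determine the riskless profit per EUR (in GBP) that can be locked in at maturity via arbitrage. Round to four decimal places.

0.0232 per EUR (in GBP)

Fair futures: F* = S·e^(carry·T), with carry = (r_GBP − r_EUR) = 0.0842 − 0.0909 = -0.0067
F* = 0.8347 · e^(-0.0067 × 11/12) = 0.8347 · e^-0.006142 = 0.8347 × 0.993877 = 0.8296
Market 0.8528 > fair 0.8296: forward overpriced → cash-and-carry (buy spot, short the forward).
At maturity, profit = |F_mkt − F*| = |0.8528 − 0.8296| = 0.0232 per EUR (in GBP)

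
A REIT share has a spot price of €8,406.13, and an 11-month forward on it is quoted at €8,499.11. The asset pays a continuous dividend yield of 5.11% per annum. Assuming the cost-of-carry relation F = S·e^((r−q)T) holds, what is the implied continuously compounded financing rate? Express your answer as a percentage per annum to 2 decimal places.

6.31%

From F = S·e^((r−q)T): (r − q) = ln(F/S)/T
ln(8499.11/8406.13) = ln(1.011061) = 0.011000
(r − q) = 0.011000 / (11/12) = 0.012000
r = ln(F/S)/T + q = 0.012000 + 0.0511 = 0.063100
r = 6.31%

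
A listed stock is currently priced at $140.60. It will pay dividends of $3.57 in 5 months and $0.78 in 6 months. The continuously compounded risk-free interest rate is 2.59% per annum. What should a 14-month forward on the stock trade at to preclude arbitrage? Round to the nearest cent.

PV(dividends) I = 3.57·e^(−0.0259·5/12) + 0.78·e^(−0.0259·6/12)
I = 3.5317 + 0.7700 = 4.3017
F = (S − I)·e^(rT) = (140.60 − 4.3017) · e^(0.0259·14/12)
= 136.2983 · e^0.030217 = 136.2983 × 1.030678 = $140.48

$140.48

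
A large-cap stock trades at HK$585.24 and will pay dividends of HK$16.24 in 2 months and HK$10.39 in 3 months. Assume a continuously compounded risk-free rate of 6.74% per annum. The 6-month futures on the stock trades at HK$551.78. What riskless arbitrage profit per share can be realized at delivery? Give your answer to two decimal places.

PV(dividends) I = 16.24·e^(−0.0674·2/12) + 10.39·e^(−0.0674·3/12) = 26.2750
Fair futures F* = (S − I)·e^(rT) = (585.24 − 26.2750)·e^0.033700 = 558.9650 × 1.034274 = 578.1230
Market HK$551.78 < fair 578.1230: forward underpriced → reverse cash-and-carry (short the stock, invest proceeds at r, pay the dividends, go long the forward).
Profit at T = |F_mkt − F*| = |551.78 − 578.1230| = HK$26.34 per share

HK$26.34 per share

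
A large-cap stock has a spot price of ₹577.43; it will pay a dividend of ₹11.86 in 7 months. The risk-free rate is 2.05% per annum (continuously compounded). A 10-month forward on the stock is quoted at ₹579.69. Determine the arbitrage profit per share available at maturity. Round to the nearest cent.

PV(dividends) I = 11.86·e^(−0.0205·7/12) = 11.7190
Fair forward F* = (S − I)·e^(rT) = (577.43 − 11.7190)·e^0.017083 = 565.7110 × 1.017230 = 575.4582
Market ₹579.69 > fair 575.4582: forward overpriced → cash-and-carry (borrow at r, buy the stock and collect the dividends, short the forward).
Profit at T = |F_mkt − F*| = |579.69 − 575.4582| = ₹4.23 per share

₹4.23 per share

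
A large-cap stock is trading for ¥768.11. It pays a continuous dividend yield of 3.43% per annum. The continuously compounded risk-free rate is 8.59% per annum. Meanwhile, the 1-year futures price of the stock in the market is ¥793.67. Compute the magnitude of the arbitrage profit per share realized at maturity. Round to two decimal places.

¥15.11 per share

Fair futures: F* = S·e^(carry·T), with carry = (r − q) = 0.0859 − 0.0343 = 0.0516
F* = 768.11 · e^(0.0516 × 1) = 768.11 · e^0.051600 = 768.11 × 1.052954 = ¥808.7845
Market ¥793.67 < fair ¥808.7845: forward underpriced → reverse cash-and-carry (short spot, go long the forward).
At maturity, profit = |F_mkt − F*| = |793.67 − 808.7845| = ¥15.11 per share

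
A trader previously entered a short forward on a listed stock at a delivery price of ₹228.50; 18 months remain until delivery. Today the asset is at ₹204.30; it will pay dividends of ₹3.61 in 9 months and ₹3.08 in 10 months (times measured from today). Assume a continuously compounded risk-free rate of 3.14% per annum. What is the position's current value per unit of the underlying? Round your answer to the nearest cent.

PV(remaining dividends) I = 3.61·e^(−0.0314·9/12) + 3.08·e^(−0.0314·10/12) = 6.5264
Current forward F = (S − I)·e^(rT) = (204.30 − 6.5264)·e^(0.0314·18/12) = 197.7736 × 1.048227 = 207.3116
Value (long) = (F − K)·e^(−rT) = (207.3116 − 228.50) × 0.953992 = -20.2136
Short position value = −(long value) = ₹20.21

₹20.21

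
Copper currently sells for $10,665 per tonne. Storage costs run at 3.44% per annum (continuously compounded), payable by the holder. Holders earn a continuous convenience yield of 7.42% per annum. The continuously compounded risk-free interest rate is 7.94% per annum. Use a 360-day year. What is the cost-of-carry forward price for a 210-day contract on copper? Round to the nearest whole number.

Net carry = r + u − y = 0.0794 + 0.0344 − 0.0742 = 0.0396
F = S·e^((r+u−y)T) = 10665 · e^(0.0396 × 210/360) = 10665 · e^0.023100
= 10665 × 1.023369 = $10,914 per tonne

$10,914 per tonne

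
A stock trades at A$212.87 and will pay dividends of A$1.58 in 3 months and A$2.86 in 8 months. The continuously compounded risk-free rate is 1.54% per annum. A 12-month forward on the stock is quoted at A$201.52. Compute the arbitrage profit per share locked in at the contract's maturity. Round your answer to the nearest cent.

A$10.18 per share

PV(dividends) I = 1.58·e^(−0.0154·3/12) + 2.86·e^(−0.0154·8/12) = 4.4047
Fair forward F* = (S − I)·e^(rT) = (212.87 − 4.4047)·e^0.015400 = 208.4653 × 1.015519 = 211.7005
Market A$201.52 < fair 211.7005: forward underpriced → reverse cash-and-carry (short the stock, invest proceeds at r, pay the dividends, go long the forward).
Profit at T = |F_mkt − F*| = |201.52 − 211.7005| = A$10.18 per share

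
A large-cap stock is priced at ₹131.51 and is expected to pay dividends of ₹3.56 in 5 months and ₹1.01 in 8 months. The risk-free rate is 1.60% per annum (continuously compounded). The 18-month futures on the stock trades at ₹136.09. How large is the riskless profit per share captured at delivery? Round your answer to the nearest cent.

PV(dividends) I = 3.56·e^(−0.0160·5/12) + 1.01·e^(−0.0160·8/12) = 4.5356
Fair futures F* = (S − I)·e^(rT) = (131.51 − 4.5356)·e^0.024000 = 126.9744 × 1.024290 = 130.0586
Market ₹136.09 > fair 130.0586: forward overpriced → cash-and-carry (borrow at r, buy the stock and collect the dividends, short the forward).
Profit at T = |F_mkt − F*| = |136.09 − 130.0586| = ₹6.03 per share

₹6.03 per share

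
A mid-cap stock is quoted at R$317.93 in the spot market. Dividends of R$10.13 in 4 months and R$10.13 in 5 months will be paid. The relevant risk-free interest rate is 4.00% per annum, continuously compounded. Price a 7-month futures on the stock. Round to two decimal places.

R$305.01

PV(dividends) I = 10.13·e^(−0.0400·4/12) + 10.13·e^(−0.0400·5/12)
I = 9.9958 + 9.9626 = 19.9584
F = (S − I)·e^(rT) = (317.93 − 19.9584) · e^(0.0400·7/12)
= 297.9716 · e^0.023333 = 297.9716 × 1.023607 = R$305.01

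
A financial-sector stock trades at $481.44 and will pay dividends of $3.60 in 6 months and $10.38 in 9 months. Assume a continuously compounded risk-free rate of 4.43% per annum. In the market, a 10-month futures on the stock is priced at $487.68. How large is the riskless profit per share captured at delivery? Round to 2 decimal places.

$2.21 per share

PV(dividends) I = 3.60·e^(−0.0443·6/12) + 10.38·e^(−0.0443·9/12) = 13.5619
Fair futures F* = (S − I)·e^(rT) = (481.44 − 13.5619)·e^0.036917 = 467.8781 × 1.037607 = 485.4736
Market $487.68 > fair 485.4736: forward overpriced → cash-and-carry (borrow at r, buy the stock and collect the dividends, short the forward).
Profit at T = |F_mkt − F*| = |487.68 − 485.4736| = $2.21 per share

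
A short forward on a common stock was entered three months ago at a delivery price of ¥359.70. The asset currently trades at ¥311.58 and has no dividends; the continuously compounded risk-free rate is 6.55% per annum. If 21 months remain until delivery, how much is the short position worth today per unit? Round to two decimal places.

Current fair forward for the remaining 21 months: F = S·e^(r·T), r = 0.0655
F = 311.58 · e^(0.0655 × 21/12) = 311.58 × 1.121453 = 349.4223
Value of long forward = (F − K)·e^(−rT) = (349.4223 − 359.70) · e^(−0.0655·21/12)
= -10.2777 × 0.891700 = -9.16
Short position value = −(long value) = ¥9.16

¥9.16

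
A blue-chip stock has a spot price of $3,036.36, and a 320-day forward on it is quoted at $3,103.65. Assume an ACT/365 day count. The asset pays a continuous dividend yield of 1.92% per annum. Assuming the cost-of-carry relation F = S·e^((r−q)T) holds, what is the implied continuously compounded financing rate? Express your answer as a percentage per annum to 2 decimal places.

4.42%

From F = S·e^((r−q)T): (r − q) = ln(F/S)/T
ln(3103.65/3036.36) = ln(1.022161) = 0.021919
(r − q) = 0.021919 / (320/365) = 0.025001
r = ln(F/S)/T + q = 0.025001 + 0.0192 = 0.044201
r = 4.42%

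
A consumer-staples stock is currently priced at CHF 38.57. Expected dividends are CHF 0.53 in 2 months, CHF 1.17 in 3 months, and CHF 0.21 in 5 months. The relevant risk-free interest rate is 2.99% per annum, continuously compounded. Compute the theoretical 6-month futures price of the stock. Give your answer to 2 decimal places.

CHF 37.23

PV(dividends) I = 0.53·e^(−0.0299·2/12) + 1.17·e^(−0.0299·3/12) + 0.21·e^(−0.0299·5/12)
I = 0.5274 + 1.1613 + 0.2074 = 1.8961
F = (S − I)·e^(rT) = (38.57 − 1.8961) · e^(0.0299·6/12)
= 36.6739 · e^0.014950 = 36.6739 × 1.015062 = CHF 37.23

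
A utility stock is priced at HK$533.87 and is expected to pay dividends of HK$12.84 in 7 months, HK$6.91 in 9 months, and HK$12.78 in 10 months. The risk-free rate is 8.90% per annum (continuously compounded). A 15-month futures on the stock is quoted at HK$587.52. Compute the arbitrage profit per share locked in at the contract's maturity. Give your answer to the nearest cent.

HK$24.94 per share

PV(dividends) I = 12.84·e^(−0.0890·7/12) + 6.91·e^(−0.0890·9/12) + 12.78·e^(−0.0890·10/12) = 30.5207
Fair futures F* = (S − I)·e^(rT) = (533.87 − 30.5207)·e^0.111250 = 503.3493 × 1.117674 = 562.5804
Market HK$587.52 > fair 562.5804: forward overpriced → cash-and-carry (borrow at r, buy the stock and collect the dividends, short the forward).
Profit at T = |F_mkt − F*| = |587.52 − 562.5804| = HK$24.94 per share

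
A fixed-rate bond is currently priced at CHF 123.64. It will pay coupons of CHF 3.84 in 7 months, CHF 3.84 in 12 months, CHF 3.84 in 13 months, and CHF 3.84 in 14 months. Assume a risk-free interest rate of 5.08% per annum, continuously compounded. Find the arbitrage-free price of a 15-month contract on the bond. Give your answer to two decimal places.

PV(coupons) I = 3.84·e^(−0.0508·7/12) + 3.84·e^(−0.0508·12/12) + 3.84·e^(−0.0508·13/12) + 3.84·e^(−0.0508·14/12)
I = 3.7279 + 3.6498 + 3.6344 + 3.6190 = 14.6311
F = (S − I)·e^(rT) = (123.64 − 14.6311) · e^(0.0508·15/12)
= 109.0089 · e^0.063500 = 109.0089 × 1.065559 = CHF 116.16

CHF 116.16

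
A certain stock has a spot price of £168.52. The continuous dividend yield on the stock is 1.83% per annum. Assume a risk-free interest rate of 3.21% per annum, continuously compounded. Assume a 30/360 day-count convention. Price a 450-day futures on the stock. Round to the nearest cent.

£171.45

F = S·e^((r − q)T) = 168.52 · e^((0.0321 − 0.0183) × 450/360)
= 168.52 · e^0.017250 = 168.52 × 1.017400
F = £171.45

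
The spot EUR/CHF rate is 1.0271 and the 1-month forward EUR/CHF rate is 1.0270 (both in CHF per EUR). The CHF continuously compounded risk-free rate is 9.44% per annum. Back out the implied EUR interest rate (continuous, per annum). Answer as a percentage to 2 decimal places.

F = S·e^((r_CHF − r_EUR)T) ⇒ r_EUR = r_CHF − ln(F/S)/T
ln(1.0270/1.0271) = -0.000097; /(1/12) = -0.001164
r_EUR = 0.0944 + 0.001164 = 0.095564
r_EUR = 9.56%

9.56%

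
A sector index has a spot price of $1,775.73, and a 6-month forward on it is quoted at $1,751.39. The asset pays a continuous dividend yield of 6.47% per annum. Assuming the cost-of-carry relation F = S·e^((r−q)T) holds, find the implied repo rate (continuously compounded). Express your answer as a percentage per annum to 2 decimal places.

From F = S·e^((r−q)T): (r − q) = ln(F/S)/T
ln(1751.39/1775.73) = ln(0.986293) = -0.013802
(r − q) = -0.013802 / (6/12) = -0.027604
r = ln(F/S)/T + q = -0.027604 + 0.0647 = 0.037096
r = 3.71%

3.71%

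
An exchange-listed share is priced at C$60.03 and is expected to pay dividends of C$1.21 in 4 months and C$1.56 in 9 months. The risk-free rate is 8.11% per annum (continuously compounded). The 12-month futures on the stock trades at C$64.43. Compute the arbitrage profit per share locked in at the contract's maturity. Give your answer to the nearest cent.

C$2.20 per share

PV(dividends) I = 1.21·e^(−0.0811·4/12) + 1.56·e^(−0.0811·9/12) = 2.6457
Fair futures F* = (S − I)·e^(rT) = (60.03 − 2.6457)·e^0.081100 = 57.3843 × 1.084479 = 62.2321
Market C$64.43 > fair 62.2321: forward overpriced → cash-and-carry (borrow at r, buy the stock and collect the dividends, short the forward).
Profit at T = |F_mkt − F*| = |64.43 − 62.2321| = C$2.20 per share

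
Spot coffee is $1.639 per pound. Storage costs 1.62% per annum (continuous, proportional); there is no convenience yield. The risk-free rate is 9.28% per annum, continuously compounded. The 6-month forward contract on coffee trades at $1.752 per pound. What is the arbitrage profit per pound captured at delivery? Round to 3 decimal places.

$0.021 per pound

Fair forward: F* = S·e^(carry·T), with carry = (r + u) = 0.0928 + 0.0162 = 0.1090
F* = 1.639 · e^(0.1090 × 6/12) = 1.639 · e^0.054500 = 1.639 × 1.056012 = $1.7308
Market $1.752 > fair $1.7308: forward overpriced → cash-and-carry (buy spot, short the forward).
At maturity, profit = |F_mkt − F*| = |1.752 − 1.7308| = $0.021 per pound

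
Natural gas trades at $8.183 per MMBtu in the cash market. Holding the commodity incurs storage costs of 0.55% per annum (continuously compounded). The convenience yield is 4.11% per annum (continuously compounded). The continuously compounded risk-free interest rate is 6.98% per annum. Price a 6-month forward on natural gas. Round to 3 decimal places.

$8.324 per MMBtu

Net carry = r + u − y = 0.0698 + 0.0055 − 0.0411 = 0.0342
F = S·e^((r+u−y)T) = 8.183 · e^(0.0342 × 6/12) = 8.183 · e^0.017100
= 8.183 × 1.017247 = $8.324 per MMBtu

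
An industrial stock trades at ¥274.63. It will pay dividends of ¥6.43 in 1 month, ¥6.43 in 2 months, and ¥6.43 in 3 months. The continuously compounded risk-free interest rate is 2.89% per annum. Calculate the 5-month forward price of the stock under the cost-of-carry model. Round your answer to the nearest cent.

PV(dividends) I = 6.43·e^(−0.0289·1/12) + 6.43·e^(−0.0289·2/12) + 6.43·e^(−0.0289·3/12)
I = 6.4145 + 6.3991 + 6.3837 = 19.1973
F = (S − I)·e^(rT) = (274.63 − 19.1973) · e^(0.0289·5/12)
= 255.4327 · e^0.012042 = 255.4327 × 1.012115 = ¥258.53

¥258.53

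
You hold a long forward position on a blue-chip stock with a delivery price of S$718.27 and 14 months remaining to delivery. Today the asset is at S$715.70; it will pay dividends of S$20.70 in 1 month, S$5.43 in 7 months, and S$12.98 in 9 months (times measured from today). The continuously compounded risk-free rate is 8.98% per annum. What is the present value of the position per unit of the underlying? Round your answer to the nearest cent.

S$31.04

PV(remaining dividends) I = 20.70·e^(−0.0898·1/12) + 5.43·e^(−0.0898·7/12) + 12.98·e^(−0.0898·9/12) = 37.8331
Current forward F = (S − I)·e^(rT) = (715.70 − 37.8331)·e^(0.0898·14/12) = 677.8669 × 1.110451 = 752.7380
Value (long) = (F − K)·e^(−rT) = (752.7380 − 718.27) × 0.900535 = 31.0396
Value = S$31.04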